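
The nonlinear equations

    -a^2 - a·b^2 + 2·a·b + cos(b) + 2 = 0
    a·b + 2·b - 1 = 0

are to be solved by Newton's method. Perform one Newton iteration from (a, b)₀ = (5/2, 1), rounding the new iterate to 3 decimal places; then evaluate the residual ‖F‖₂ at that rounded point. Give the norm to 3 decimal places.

1.530

At (5/2, 1): F = (-1.20970, 3.500).
Jacobian J = [[-2·a - b^2 + 2·b, -2·a·b + 2·a - sin(b)], [b, a + 2]].
At the point, J = [[-4.000, -0.84147], [1.000, 4.500]] (det J = -17.15853).
Solving J·Δ = −F gives Δ = (-0.146, -0.745).
Then the next iterate is (a, b)₁ = (2.354, 0.255).
Re-evaluating at (2.354, 0.255): F = (-1.52618, 0.11027), so ‖F‖₂ = 1.530.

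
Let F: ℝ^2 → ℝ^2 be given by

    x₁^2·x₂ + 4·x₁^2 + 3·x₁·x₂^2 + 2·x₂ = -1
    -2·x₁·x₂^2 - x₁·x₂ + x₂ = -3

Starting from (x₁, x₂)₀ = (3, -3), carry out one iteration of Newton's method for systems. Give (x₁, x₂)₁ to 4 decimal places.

(0.9979, -2.5597)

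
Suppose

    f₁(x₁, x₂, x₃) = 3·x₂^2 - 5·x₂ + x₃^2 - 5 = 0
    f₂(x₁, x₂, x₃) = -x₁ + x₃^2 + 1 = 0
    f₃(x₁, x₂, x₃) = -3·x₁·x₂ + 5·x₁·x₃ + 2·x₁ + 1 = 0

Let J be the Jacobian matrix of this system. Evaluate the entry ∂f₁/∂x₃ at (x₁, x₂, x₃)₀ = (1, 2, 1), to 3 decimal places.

2.000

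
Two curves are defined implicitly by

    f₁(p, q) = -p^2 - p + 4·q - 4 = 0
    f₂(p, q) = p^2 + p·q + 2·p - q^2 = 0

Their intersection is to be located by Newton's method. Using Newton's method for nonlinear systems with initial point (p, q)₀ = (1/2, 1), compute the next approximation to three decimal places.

At (1/2, 1): F = (-0.750, 0.750).
Jacobian J = [[-2·p - 1, 4], [2·p + q + 2, p - 2·q]].
At the point, J = [[-2.000, 4.000], [4.000, -1.500]] (det J = -13.000).
Solving J·Δ = −F gives Δ = (-0.144, 0.115).
Then the next iterate is (p, q)₁ = (0.356, 1.115).

(0.356, 1.115)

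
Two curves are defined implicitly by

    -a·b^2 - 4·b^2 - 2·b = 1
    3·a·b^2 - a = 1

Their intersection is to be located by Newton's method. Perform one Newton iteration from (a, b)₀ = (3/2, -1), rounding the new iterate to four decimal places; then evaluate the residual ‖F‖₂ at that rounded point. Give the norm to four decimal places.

At (3/2, -1): F = (-4.5000, 2.0000).
Jacobian J = [[-b^2, -2·a·b - 8·b - 2], [3·b^2 - 1, 6·a·b]].
At the point, J = [[-1.0000, 9.0000], [2.0000, -9.0000]] (det J = -9.0000).
Solving J·Δ = −F gives Δ = (2.5000, 0.7778).
Then the next iterate is (a, b)₁ = (4.0000, -0.2222).
Re-evaluating at (4.0000, -0.2222): F = (-0.950583, -4.407526), so ‖F‖₂ = 4.5089.

4.5089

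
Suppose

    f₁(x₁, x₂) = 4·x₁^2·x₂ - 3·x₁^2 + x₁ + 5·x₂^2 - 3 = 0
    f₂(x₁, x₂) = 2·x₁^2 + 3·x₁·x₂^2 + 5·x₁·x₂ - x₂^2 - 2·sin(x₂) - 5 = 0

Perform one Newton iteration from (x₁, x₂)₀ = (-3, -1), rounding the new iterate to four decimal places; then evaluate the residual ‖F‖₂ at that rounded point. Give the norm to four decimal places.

At (-3, -1): F = (-64.0000, 19.682942).
Jacobian J = [[8·x₁·x₂ - 6·x₁ + 1, 4·x₁^2 + 10·x₂], [4·x₁ + 3·x₂^2 + 5·x₂, 6·x₁·x₂ + 5·x₁ - 2·x₂ - 2·cos(x₂)]].
At the point, J = [[43.0000, 26.0000], [-14.0000, 3.919395]] (det J = 532.534002).
Solving J·Δ = −F gives Δ = (1.4320, 0.0932).
Then the next iterate is (x₁, x₂)₁ = (-1.5680, -0.9068).
Re-evaluating at (-1.5680, -0.9068): F = (-16.750362, 3.911311), so ‖F‖₂ = 17.2010.

17.2010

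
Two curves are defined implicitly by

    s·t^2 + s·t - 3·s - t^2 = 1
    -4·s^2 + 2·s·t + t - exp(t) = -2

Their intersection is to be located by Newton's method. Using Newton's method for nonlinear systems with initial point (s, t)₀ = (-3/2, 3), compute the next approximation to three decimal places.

At (-3/2, 3): F = (-23.500, -33.08554).
Jacobian J = [[t^2 + t - 3, 2·s·t + s - 2·t], [-8·s + 2·t, 2·s - exp(t) + 1]].
At the point, J = [[9.000, -16.500], [18.000, -22.08554]] (det J = 98.23017).
Solving J·Δ = −F gives Δ = (0.274, -1.275).
Then the next iterate is (s, t)₁ = (-1.226, 1.725).

(-1.226, 1.725)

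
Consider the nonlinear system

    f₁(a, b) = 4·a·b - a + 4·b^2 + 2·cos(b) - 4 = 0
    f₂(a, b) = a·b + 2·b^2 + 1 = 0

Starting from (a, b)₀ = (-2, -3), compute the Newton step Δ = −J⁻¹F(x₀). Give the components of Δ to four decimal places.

(-0.0998, 1.8071)

At (-2, -3): F = (56.020015, 25.0000).
Jacobian J = [[4·b - 1, 4·a + 8·b - 2·sin(b)], [b, a + 4·b]].
At the point, J = [[-13.0000, -31.717760], [-3.0000, -14.0000]] (det J = 86.846720).
Solving J·Δ = −F gives Δ = (-0.0998, 1.8071).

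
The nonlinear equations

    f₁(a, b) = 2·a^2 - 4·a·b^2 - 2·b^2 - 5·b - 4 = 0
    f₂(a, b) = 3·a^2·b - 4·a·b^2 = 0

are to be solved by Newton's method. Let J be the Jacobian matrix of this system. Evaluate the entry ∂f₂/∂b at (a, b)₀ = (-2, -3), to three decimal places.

∂f₂/∂b = 3·a^2 - 8·a·b.
At (-2, -3) this is -36.000.

-36.000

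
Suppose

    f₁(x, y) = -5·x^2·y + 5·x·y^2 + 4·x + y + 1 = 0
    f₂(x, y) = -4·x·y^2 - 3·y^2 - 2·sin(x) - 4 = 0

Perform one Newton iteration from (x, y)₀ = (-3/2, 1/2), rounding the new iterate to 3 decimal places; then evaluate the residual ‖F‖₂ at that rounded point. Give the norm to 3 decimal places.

At (-3/2, 1/2): F = (-12.000, -1.25501).
Jacobian J = [[-10·x·y + 5·y^2 + 4, -5·x^2 + 10·x·y + 1], [-4·y^2 - 2·cos(x), -8·x·y - 6·y]].
At the point, J = [[12.750, -17.750], [-1.14147, 3.000]] (det J = 17.98883).
Solving J·Δ = −F gives Δ = (3.240, 1.651).
Then the next iterate is (x, y)₁ = (1.740, 2.151).
Re-evaluating at (1.740, 2.151): F = (17.80233, -52.05438), so ‖F‖₂ = 55.014.

55.014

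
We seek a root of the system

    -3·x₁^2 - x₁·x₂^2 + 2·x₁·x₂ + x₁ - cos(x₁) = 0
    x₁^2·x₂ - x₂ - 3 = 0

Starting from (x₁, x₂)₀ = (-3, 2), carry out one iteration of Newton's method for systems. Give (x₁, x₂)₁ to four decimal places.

At (-3, 2): F = (-29.010008, 13.0000).
Jacobian J = [[-6·x₁ - x₂^2 + 2·x₂ + sin(x₁) + 1, -2·x₁·x₂ + 2·x₁], [2·x₁·x₂, x₁^2 - 1]].
At the point, J = [[18.858880, 6.0000], [-12.0000, 8.0000]] (det J = 222.871040).
Solving J·Δ = −F gives Δ = (1.3913, 0.4619).
Then the next iterate is (x₁, x₂)₁ = (-1.6087, 2.4619).

(-1.6087, 2.4619)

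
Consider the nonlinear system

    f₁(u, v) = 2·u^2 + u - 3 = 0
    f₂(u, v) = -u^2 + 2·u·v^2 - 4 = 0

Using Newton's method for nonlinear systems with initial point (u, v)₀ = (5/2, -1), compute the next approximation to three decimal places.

At (5/2, -1): F = (12.000, -5.250).
Jacobian J = [[4·u + 1, 0], [-2·u + 2·v^2, 4·u·v]].
At the point, J = [[11.000, 0.000], [-3.000, -10.000]] (det J = -110.000).
Solving J·Δ = −F gives Δ = (-1.091, -0.198).
Then the next iterate is (u, v)₁ = (1.409, -1.198).

(1.409, -1.198)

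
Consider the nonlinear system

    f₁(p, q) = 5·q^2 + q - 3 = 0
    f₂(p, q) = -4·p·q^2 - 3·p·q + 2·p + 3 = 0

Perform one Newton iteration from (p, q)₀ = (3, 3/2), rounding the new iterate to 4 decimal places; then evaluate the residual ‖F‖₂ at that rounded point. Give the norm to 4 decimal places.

At (3, 3/2): F = (9.7500, -31.5000).
Jacobian J = [[0, 10·q + 1], [-4·q^2 - 3·q + 2, -8·p·q - 3·p]].
At the point, J = [[0.0000, 16.0000], [-11.5000, -45.0000]] (det J = 184.0000).
Solving J·Δ = −F gives Δ = (-0.3546, -0.6094).
Then the next iterate is (p, q)₁ = (2.6454, 0.8906).
Re-evaluating at (2.6454, 0.8906): F = (1.856442, -7.170170), so ‖F‖₂ = 7.4066.

7.4066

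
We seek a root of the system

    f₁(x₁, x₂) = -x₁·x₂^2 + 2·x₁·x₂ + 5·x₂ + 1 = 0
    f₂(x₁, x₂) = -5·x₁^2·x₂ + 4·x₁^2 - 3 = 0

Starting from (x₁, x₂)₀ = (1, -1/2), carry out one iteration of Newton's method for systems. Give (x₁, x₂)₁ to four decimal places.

(0.8542, -0.1790)

At (1, -1/2): F = (-2.7500, 3.5000).
Jacobian J = [[-x₂^2 + 2·x₂, -2·x₁·x₂ + 2·x₁ + 5], [-10·x₁·x₂ + 8·x₁, -5·x₁^2]].
At the point, J = [[-1.2500, 8.0000], [13.0000, -5.0000]] (det J = -97.7500).
Solving J·Δ = −F gives Δ = (-0.1458, 0.3210).
Then the next iterate is (x₁, x₂)₁ = (0.8542, -0.1790).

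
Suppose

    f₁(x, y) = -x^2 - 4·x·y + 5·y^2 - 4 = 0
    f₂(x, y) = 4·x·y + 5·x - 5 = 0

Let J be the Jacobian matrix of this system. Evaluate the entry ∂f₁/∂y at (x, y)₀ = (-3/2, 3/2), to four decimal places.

∂f₁/∂y = -4·x + 10·y.
At (-3/2, 3/2) this is 21.0000.

21.0000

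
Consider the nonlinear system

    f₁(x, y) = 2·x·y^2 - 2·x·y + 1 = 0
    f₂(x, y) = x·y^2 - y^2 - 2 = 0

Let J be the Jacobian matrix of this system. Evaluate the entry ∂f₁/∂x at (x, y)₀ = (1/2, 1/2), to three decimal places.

-0.500

∂f₁/∂x = 2·y^2 - 2·y.
At (1/2, 1/2) this is -0.500.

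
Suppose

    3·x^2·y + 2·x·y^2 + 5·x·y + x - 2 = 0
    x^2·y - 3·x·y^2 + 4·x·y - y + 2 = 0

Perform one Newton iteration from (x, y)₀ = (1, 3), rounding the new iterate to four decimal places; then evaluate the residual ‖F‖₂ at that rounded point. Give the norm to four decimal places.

At (1, 3): F = (41.0000, -13.0000).
Jacobian J = [[6·x·y + 2·y^2 + 5·y + 1, 3·x^2 + 4·x·y + 5·x], [2·x·y - 3·y^2 + 4·y, x^2 - 6·x·y + 4·x - 1]].
At the point, J = [[52.0000, 20.0000], [-9.0000, -14.0000]] (det J = -548.0000).
Solving J·Δ = −F gives Δ = (-0.5730, -0.5602).
Then the next iterate is (x, y)₁ = (0.4270, 2.4398).
Re-evaluating at (0.4270, 2.4398): F = (10.054053, -3.453087), so ‖F‖₂ = 10.6305.

10.6305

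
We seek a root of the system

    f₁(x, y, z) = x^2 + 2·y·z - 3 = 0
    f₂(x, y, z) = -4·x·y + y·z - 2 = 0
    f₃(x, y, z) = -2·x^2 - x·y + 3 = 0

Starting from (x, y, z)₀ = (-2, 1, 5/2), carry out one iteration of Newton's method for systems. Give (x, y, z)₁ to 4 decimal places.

(-1.4167, 0.4583, 2.0208)

At (-2, 1, 5/2): F = (6.0000, 8.5000, -3.0000).
Jacobian J = [[2·x, 2·z, 2·y], [-4·y, -4·x + z, y], [-4·x - y, -x, 0]].
At the point, J = [[-4.0000, 5.0000, 2.0000], [-4.0000, 10.5000, 1.0000], [7.0000, 2.0000, 0.0000]] (det J = -120.0000).
Solving J·Δ = −F gives Δ = (0.5833, -0.5417, -0.4792).
Then the next iterate is (x, y, z)₁ = (-1.4167, 0.4583, 2.0208).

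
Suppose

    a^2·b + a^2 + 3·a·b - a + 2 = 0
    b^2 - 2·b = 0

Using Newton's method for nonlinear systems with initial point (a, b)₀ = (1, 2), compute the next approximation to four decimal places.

At (1, 2): F = (10.0000, 0.0000).
Jacobian J = [[2·a·b + 2·a + 3·b - 1, a^2 + 3·a], [0, 2·b - 2]].
At the point, J = [[11.0000, 4.0000], [0.0000, 2.0000]] (det J = 22.0000).
Solving J·Δ = −F gives Δ = (-0.9091, 0.0000).
Then the next iterate is (a, b)₁ = (0.0909, 2.0000).

(0.0909, 2.0000)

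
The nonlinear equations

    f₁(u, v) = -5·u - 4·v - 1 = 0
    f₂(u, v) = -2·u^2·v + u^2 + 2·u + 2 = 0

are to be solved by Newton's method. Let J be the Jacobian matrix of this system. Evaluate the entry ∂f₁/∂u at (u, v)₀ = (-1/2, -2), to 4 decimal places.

∂f₁/∂u = -5.
At (-1/2, -2) this is -5.0000.

-5.0000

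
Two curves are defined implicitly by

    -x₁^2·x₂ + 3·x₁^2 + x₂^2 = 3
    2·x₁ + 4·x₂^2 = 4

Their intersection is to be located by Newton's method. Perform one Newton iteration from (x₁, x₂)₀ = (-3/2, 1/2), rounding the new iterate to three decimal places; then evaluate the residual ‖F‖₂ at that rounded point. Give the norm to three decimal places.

At (-3/2, 1/2): F = (2.875, -6.000).
Jacobian J = [[-2·x₁·x₂ + 6·x₁, -x₁^2 + 2·x₂], [2, 8·x₂]].
At the point, J = [[-7.500, -1.250], [2.000, 4.000]] (det J = -27.500).
Solving J·Δ = −F gives Δ = (0.145, 1.427).
Then the next iterate is (x₁, x₂)₁ = (-1.355, 1.927).
Re-evaluating at (-1.355, 1.927): F = (2.68338, 8.14332), so ‖F‖₂ = 8.574.

8.574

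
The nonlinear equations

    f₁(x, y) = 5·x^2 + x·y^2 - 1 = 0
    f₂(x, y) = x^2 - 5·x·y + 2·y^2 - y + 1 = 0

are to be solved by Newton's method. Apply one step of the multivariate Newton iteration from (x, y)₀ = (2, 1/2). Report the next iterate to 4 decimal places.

At (2, 1/2): F = (19.5000, 0.0000).
Jacobian J = [[10·x + y^2, 2·x·y], [2·x - 5·y, -5·x + 4·y - 1]].
At the point, J = [[20.2500, 2.0000], [1.5000, -9.0000]] (det J = -185.2500).
Solving J·Δ = −F gives Δ = (-0.9474, -0.1579).
Then the next iterate is (x, y)₁ = (1.0526, 0.3421).

(1.0526, 0.3421)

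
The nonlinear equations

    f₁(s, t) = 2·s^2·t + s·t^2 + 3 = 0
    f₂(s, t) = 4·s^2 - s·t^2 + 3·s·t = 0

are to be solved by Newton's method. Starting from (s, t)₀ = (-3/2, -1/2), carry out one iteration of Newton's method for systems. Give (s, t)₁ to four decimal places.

(-0.3571, -1.1815)

At (-3/2, -1/2): F = (0.3750, 11.6250).
Jacobian J = [[4·s·t + t^2, 2·s^2 + 2·s·t], [8·s - t^2 + 3·t, -2·s·t + 3·s]].
At the point, J = [[3.2500, 6.0000], [-13.7500, -6.0000]] (det J = 63.0000).
Solving J·Δ = −F gives Δ = (1.1429, -0.6815).
Then the next iterate is (s, t)₁ = (-0.3571, -1.1815).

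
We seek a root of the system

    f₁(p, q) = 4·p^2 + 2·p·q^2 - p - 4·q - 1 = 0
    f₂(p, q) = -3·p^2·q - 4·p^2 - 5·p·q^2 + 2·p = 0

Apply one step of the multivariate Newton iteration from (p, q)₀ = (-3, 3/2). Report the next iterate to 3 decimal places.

(-1.654, 1.087)

At (-3, 3/2): F = (18.500, -48.750).
Jacobian J = [[8·p + 2·q^2 - 1, 4·p·q - 4], [-6·p·q - 8·p - 5·q^2 + 2, -3·p^2 - 10·p·q]].
At the point, J = [[-20.500, -22.000], [41.750, 18.000]] (det J = 549.500).
Solving J·Δ = −F gives Δ = (1.346, -0.413).
Then the next iterate is (p, q)₁ = (-1.654, 1.087).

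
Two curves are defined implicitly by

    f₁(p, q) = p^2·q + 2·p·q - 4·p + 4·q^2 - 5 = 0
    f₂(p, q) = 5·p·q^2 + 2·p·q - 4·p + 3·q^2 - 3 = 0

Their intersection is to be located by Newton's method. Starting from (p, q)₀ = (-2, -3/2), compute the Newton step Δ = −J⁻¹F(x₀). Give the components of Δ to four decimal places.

At (-2, -3/2): F = (12.0000, -4.7500).
Jacobian J = [[2·p·q + 2·q - 4, p^2 + 2·p + 8·q], [5·q^2 + 2·q - 4, 10·p·q + 2·p + 6·q]].
At the point, J = [[-1.0000, -12.0000], [4.2500, 17.0000]] (det J = 34.0000).
Solving J·Δ = −F gives Δ = (-4.3235, 1.3603).

(-4.3235, 1.3603)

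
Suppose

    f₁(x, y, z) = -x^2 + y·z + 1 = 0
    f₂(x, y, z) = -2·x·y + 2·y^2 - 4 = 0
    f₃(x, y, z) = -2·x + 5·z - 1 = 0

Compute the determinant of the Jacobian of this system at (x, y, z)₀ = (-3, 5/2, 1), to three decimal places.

585.000

J = [[-2·x, z, y], [-2·y, -2·x + 4·y, 0], [-2, 0, 5]].
At the point, J = [[6.000, 1.000, 2.500], [-5.000, 16.000, 0.000], [-2.000, 0.000, 5.000]].
det J = 585.000.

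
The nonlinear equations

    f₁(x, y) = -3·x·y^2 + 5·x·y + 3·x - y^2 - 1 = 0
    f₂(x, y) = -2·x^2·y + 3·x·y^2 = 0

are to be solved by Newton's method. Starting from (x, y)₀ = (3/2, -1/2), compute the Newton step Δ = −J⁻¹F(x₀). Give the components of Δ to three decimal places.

At (3/2, -1/2): F = (-1.625, 3.375).
Jacobian J = [[-3·y^2 + 5·y + 3, -6·x·y + 5·x - 2·y], [-4·x·y + 3·y^2, -2·x^2 + 6·x·y]].
At the point, J = [[-0.250, 13.000], [3.750, -9.000]] (det J = -46.500).
Solving J·Δ = −F gives Δ = (-0.629, 0.113).

(-0.629, 0.113)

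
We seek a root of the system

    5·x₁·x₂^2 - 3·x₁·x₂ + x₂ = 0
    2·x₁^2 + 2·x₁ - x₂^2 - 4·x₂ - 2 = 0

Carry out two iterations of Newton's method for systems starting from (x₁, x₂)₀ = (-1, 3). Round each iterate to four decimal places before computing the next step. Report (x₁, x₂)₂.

At (-1, 3): F = (-33.0000, -23.0000).
Jacobian J = [[5·x₂^2 - 3·x₂, 10·x₁·x₂ - 3·x₁ + 1], [4·x₁ + 2, -2·x₂ - 4]].
At the point, J = [[36.0000, -26.0000], [-2.0000, -10.0000]] (det J = -412.0000).
Solving J·Δ = −F gives Δ = (-0.6505, -2.1699).
Then the next iterate is (x₁, x₂)₁ = (-1.6505, 0.8301).
Round to (-1.6505, 0.8301) and repeat: F = (-0.746177, -3.862166), J = [[0.955030, -7.749301], [-4.6020, -5.6602]].
Δ = (-0.6259, -0.1734), so (x₁, x₂)₂ = (-2.2764, 0.6567).

(-2.2764, 0.6567)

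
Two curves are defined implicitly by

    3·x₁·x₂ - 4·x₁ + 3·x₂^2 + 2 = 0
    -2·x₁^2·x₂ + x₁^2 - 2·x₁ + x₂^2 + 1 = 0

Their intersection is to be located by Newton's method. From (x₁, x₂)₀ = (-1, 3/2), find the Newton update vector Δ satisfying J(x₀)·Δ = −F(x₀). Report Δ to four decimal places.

(-0.9783, -1.2935)

At (-1, 3/2): F = (8.2500, 3.2500).
Jacobian J = [[3·x₂ - 4, 3·x₁ + 6·x₂], [-4·x₁·x₂ + 2·x₁ - 2, -2·x₁^2 + 2·x₂]].
At the point, J = [[0.5000, 6.0000], [2.0000, 1.0000]] (det J = -11.5000).
Solving J·Δ = −F gives Δ = (-0.9783, -1.2935).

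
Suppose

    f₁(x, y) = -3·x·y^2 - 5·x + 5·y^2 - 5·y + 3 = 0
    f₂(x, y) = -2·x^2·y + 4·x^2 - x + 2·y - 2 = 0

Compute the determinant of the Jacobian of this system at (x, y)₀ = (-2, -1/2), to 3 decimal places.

J = [[-3·y^2 - 5, -6·x·y + 10·y - 5], [-4·x·y + 8·x - 1, -2·x^2 + 2]].
At the point, J = [[-5.750, -16.000], [-21.000, -6.000]].
det J = -301.500.

-301.500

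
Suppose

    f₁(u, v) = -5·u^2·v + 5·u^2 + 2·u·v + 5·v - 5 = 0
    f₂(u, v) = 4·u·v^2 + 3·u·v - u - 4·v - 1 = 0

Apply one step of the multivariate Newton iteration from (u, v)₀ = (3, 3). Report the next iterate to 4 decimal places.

(2.7265, 1.6108)

At (3, 3): F = (-62.0000, 119.0000).
Jacobian J = [[-10·u·v + 10·u + 2·v, -5·u^2 + 2·u + 5], [4·v^2 + 3·v - 1, 8·u·v + 3·u - 4]].
At the point, J = [[-54.0000, -34.0000], [44.0000, 77.0000]] (det J = -2662.0000).
Solving J·Δ = −F gives Δ = (-0.2735, -1.3892).
Then the next iterate is (u, v)₁ = (2.7265, 1.6108).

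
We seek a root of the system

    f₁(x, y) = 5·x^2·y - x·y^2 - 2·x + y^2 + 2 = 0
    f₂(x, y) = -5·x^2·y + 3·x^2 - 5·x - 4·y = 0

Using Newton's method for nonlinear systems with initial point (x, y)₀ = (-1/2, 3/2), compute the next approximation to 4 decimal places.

(-0.2410, 0.5944)

At (-1/2, 3/2): F = (8.2500, -4.6250).
Jacobian J = [[10·x·y - y^2 - 2, 5·x^2 - 2·x·y + 2·y], [-10·x·y + 6·x - 5, -5·x^2 - 4]].
At the point, J = [[-11.7500, 5.7500], [-0.5000, -5.2500]] (det J = 64.5625).
Solving J·Δ = −F gives Δ = (0.2590, -0.9056).
Then the next iterate is (x, y)₁ = (-0.2410, 0.5944).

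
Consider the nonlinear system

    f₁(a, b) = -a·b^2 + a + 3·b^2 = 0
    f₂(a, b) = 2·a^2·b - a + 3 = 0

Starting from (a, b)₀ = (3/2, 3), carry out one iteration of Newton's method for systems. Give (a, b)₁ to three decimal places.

(1.143, 1.016)

At (3/2, 3): F = (15.000, 15.000).
Jacobian J = [[-b^2 + 1, -2·a·b + 6·b], [4·a·b - 1, 2·a^2]].
At the point, J = [[-8.000, 9.000], [17.000, 4.500]] (det J = -189.000).
Solving J·Δ = −F gives Δ = (-0.357, -1.984).
Then the next iterate is (a, b)₁ = (1.143, 1.016).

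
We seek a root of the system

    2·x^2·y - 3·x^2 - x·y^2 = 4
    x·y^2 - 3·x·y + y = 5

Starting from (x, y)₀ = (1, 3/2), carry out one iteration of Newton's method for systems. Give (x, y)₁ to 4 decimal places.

(-1.6667, 1.2500)

At (1, 3/2): F = (-6.2500, -5.7500).
Jacobian J = [[4·x·y - 6·x - y^2, 2·x^2 - 2·x·y], [y^2 - 3·y, 2·x·y - 3·x + 1]].
At the point, J = [[-2.2500, -1.0000], [-2.2500, 1.0000]] (det J = -4.5000).
Solving J·Δ = −F gives Δ = (-2.6667, -0.2500).
Then the next iterate is (x, y)₁ = (-1.6667, 1.2500).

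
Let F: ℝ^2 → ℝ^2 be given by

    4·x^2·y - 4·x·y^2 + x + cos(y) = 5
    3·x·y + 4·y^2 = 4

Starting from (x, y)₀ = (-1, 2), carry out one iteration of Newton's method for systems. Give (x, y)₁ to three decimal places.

(-0.780, 1.437)

At (-1, 2): F = (17.58385, 6.000).
Jacobian J = [[8·x·y - 4·y^2 + 1, 4·x^2 - 8·x·y - sin(y)], [3·y, 3·x + 8·y]].
At the point, J = [[-31.000, 19.09070], [6.000, 13.000]] (det J = -517.54422).
Solving J·Δ = −F gives Δ = (0.220, -0.563).
Then the next iterate is (x, y)₁ = (-0.780, 1.437).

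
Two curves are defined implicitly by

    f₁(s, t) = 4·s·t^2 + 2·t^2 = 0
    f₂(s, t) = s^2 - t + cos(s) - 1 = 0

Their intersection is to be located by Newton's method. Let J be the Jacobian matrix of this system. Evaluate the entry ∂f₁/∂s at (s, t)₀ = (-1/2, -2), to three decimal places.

∂f₁/∂s = 4·t^2.
At (-1/2, -2) this is 16.000.

16.000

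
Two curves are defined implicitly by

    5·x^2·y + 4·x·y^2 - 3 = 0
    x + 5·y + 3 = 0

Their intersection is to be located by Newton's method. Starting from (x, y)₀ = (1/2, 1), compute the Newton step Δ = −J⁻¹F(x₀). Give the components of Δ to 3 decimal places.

(1.091, -1.918)

At (1/2, 1): F = (0.250, 8.500).
Jacobian J = [[10·x·y + 4·y^2, 5·x^2 + 8·x·y], [1, 5]].
At the point, J = [[9.000, 5.250], [1.000, 5.000]] (det J = 39.750).
Solving J·Δ = −F gives Δ = (1.091, -1.918).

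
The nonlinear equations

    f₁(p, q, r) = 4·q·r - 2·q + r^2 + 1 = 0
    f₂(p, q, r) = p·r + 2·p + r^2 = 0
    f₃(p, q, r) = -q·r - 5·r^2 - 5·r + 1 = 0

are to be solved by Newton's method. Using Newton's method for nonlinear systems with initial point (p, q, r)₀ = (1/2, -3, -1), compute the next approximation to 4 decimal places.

(-1.3529, 0.8824, -1.2353)

At (1/2, -3, -1): F = (20.0000, 1.5000, -2.0000).
Jacobian J = [[0, 4·r - 2, 4·q + 2·r], [r + 2, 0, p + 2·r], [0, -r, -q - 10·r - 5]].
At the point, J = [[0.0000, -6.0000, -14.0000], [1.0000, 0.0000, -1.5000], [0.0000, 1.0000, 8.0000]] (det J = 34.0000).
Solving J·Δ = −F gives Δ = (-1.8529, 3.8824, -0.2353).
Then the next iterate is (p, q, r)₁ = (-1.3529, 0.8824, -1.2353).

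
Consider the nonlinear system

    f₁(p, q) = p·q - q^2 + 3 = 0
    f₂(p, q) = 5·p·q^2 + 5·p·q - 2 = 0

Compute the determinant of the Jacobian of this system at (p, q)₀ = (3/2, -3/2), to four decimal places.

5.6250

J = [[q, p - 2·q], [5·q^2 + 5·q, 10·p·q + 5·p]].
At the point, J = [[-1.5000, 4.5000], [3.7500, -15.0000]].
det J = 5.6250.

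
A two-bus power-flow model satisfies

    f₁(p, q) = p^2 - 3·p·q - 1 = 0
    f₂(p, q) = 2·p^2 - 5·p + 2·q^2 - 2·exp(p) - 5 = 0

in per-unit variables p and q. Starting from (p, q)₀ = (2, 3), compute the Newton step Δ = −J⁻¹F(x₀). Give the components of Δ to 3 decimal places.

(-1.551, -1.207)

At (2, 3): F = (-15.000, -3.77811).
Jacobian J = [[2·p - 3·q, -3·p], [4·p - 2·exp(p) - 5, 4·q]].
At the point, J = [[-5.000, -6.000], [-11.77811, 12.000]] (det J = -130.66867).
Solving J·Δ = −F gives Δ = (-1.551, -1.207).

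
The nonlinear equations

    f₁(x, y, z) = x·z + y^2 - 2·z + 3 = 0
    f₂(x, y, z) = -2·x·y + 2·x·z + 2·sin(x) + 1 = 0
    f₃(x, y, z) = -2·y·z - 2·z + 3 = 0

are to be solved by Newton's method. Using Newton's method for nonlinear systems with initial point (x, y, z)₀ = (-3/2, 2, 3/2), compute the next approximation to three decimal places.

At (-3/2, 2, 3/2): F = (1.750, 0.50501, -6.000).
Jacobian J = [[z, 2·y, x - 2], [-2·y + 2·z + 2·cos(x), -2·x, 2·x], [0, -2·z, -2·y - 2]].
At the point, J = [[1.500, 4.000, -3.500], [-0.85853, 3.000, -3.000], [0.000, -3.000, -6.000]] (det J = -70.11913).
Solving J·Δ = −F gives Δ = (-0.297, -0.836, -0.582).
Then the next iterate is (x, y, z)₁ = (-1.797, 1.164, 0.918).

(-1.797, 1.164, 0.918)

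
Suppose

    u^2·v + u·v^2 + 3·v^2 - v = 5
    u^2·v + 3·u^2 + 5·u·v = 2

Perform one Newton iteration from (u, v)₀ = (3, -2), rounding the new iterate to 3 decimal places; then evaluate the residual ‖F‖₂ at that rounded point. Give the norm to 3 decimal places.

At (3, -2): F = (3.000, -23.000).
Jacobian J = [[2·u·v + v^2, u^2 + 2·u·v + 6·v - 1], [2·u·v + 6·u + 5·v, u^2 + 5·u]].
At the point, J = [[-8.000, -16.000], [-4.000, 24.000]] (det J = -256.000).
Solving J·Δ = −F gives Δ = (-1.156, 0.766).
Then the next iterate is (u, v)₁ = (1.844, -1.234).
Re-evaluating at (1.844, -1.234): F = (-0.58578, -7.37249), so ‖F‖₂ = 7.396.

7.396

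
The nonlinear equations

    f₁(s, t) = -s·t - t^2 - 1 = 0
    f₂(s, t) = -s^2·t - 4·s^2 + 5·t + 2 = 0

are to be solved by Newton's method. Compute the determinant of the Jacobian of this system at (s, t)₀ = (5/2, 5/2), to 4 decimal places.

-240.6250

J = [[-t, -s - 2·t], [-2·s·t - 8·s, -s^2 + 5]].
At the point, J = [[-2.5000, -7.5000], [-32.5000, -1.2500]].
det J = -240.6250.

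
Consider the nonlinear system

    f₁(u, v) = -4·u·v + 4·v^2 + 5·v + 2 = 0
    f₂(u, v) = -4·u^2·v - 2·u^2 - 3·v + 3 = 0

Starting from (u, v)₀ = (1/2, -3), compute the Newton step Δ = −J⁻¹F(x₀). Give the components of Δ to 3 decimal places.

(-1.164, 0.716)

At (1/2, -3): F = (29.000, 14.500).
Jacobian J = [[-4·v, -4·u + 8·v + 5], [-8·u·v - 4·u, -4·u^2 - 3]].
At the point, J = [[12.000, -21.000], [10.000, -4.000]] (det J = 162.000).
Solving J·Δ = −F gives Δ = (-1.164, 0.716).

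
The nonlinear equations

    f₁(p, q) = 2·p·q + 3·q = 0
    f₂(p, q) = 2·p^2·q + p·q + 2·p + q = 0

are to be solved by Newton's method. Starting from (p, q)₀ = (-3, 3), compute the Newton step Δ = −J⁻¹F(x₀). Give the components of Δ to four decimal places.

At (-3, 3): F = (-9.0000, 42.0000).
Jacobian J = [[2·q, 2·p + 3], [4·p·q + q + 2, 2·p^2 + p + 1]].
At the point, J = [[6.0000, -3.0000], [-31.0000, 16.0000]] (det J = 3.0000).
Solving J·Δ = −F gives Δ = (6.0000, 9.0000).

(6.0000, 9.0000)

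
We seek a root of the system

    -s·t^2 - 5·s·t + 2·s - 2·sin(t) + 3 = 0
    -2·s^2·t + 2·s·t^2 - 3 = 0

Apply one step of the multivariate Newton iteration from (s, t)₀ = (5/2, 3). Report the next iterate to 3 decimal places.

At (5/2, 3): F = (-52.28224, 4.500).
Jacobian J = [[-t^2 - 5·t + 2, -2·s·t - 5·s - 2·cos(t)], [-4·s·t + 2·t^2, -2·s^2 + 4·s·t]].
At the point, J = [[-22.000, -25.52002], [-12.000, 17.500]] (det J = -691.24018).
Solving J·Δ = −F gives Δ = (-1.157, -1.051).
Then the next iterate is (s, t)₁ = (1.343, 1.949).

(1.343, 1.949)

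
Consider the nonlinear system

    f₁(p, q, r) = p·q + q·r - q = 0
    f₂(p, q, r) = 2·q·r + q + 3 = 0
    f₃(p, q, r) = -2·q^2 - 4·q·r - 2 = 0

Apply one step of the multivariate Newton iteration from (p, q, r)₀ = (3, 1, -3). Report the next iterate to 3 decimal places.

(0.000, 3.000, 3.000)

At (3, 1, -3): F = (-1.000, -2.000, 8.000).
Jacobian J = [[q, p + r - 1, q], [0, 2·r + 1, 2·q], [0, -4·q - 4·r, -4·q]].
At the point, J = [[1.000, -1.000, 1.000], [0.000, -5.000, 2.000], [0.000, 8.000, -4.000]] (det J = 4.000).
Solving J·Δ = −F gives Δ = (-3.000, 2.000, 6.000).
Then the next iterate is (p, q, r)₁ = (0.000, 3.000, 3.000).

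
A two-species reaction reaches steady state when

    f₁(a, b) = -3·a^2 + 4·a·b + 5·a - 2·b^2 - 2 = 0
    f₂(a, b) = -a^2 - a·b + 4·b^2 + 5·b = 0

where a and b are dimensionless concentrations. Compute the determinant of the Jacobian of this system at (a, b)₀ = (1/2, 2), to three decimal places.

187.000

J = [[-6·a + 4·b + 5, 4·a - 4·b], [-2·a - b, -a + 8·b + 5]].
At the point, J = [[10.000, -6.000], [-3.000, 20.500]].
det J = 187.000.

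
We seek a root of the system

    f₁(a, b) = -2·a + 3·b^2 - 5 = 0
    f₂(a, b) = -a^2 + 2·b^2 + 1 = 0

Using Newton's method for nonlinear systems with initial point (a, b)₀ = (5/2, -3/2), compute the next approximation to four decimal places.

At (5/2, -3/2): F = (-3.2500, -0.7500).
Jacobian J = [[-2, 6·b], [-2·a, 4·b]].
At the point, J = [[-2.0000, -9.0000], [-5.0000, -6.0000]] (det J = -33.0000).
Solving J·Δ = −F gives Δ = (0.3864, -0.4470).
Then the next iterate is (a, b)₁ = (2.8864, -1.9470).

(2.8864, -1.9470)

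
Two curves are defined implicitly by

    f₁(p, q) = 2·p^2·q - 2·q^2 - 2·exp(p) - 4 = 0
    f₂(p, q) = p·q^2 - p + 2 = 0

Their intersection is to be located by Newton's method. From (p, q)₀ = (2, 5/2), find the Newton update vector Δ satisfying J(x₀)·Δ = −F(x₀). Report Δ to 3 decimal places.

(1.400, -1.985)

At (2, 5/2): F = (-11.27811, 12.500).
Jacobian J = [[4·p·q - 2·exp(p), 2·p^2 - 4·q], [q^2 - 1, 2·p·q]].
At the point, J = [[5.22189, -2.000], [5.250, 10.000]] (det J = 62.71888).
Solving J·Δ = −F gives Δ = (1.400, -1.985).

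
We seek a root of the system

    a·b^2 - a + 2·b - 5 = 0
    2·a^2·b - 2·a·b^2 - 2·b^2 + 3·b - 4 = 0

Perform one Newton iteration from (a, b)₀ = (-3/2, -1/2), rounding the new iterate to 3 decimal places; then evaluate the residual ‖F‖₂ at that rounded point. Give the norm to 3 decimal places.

6.059

At (-3/2, -1/2): F = (-4.875, -7.500).
Jacobian J = [[b^2 - 1, 2·a·b + 2], [4·a·b - 2·b^2, 2·a^2 - 4·a·b - 4·b + 3]].
At the point, J = [[-0.750, 3.500], [2.500, 6.500]] (det J = -13.625).
Solving J·Δ = −F gives Δ = (-0.399, 1.307).
Then the next iterate is (a, b)₁ = (-1.899, 0.807).
Re-evaluating at (-1.899, 0.807): F = (-2.72372, 5.41235), so ‖F‖₂ = 6.059.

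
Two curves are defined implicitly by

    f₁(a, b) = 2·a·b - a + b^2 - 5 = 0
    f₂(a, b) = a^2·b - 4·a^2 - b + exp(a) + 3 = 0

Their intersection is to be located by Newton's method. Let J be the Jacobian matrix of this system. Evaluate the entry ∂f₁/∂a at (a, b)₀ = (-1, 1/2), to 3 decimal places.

0.000

∂f₁/∂a = 2·b - 1.
At (-1, 1/2) this is 0.000.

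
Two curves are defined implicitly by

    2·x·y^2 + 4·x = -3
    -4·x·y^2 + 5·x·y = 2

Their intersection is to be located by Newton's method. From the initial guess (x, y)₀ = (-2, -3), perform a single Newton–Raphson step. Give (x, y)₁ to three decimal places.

(-2.423, -0.904)

At (-2, -3): F = (-41.000, 100.000).
Jacobian J = [[2·y^2 + 4, 4·x·y], [-4·y^2 + 5·y, -8·x·y + 5·x]].
At the point, J = [[22.000, 24.000], [-51.000, -58.000]] (det J = -52.000).
Solving J·Δ = −F gives Δ = (-0.423, 2.096).
Then the next iterate is (x, y)₁ = (-2.423, -0.904).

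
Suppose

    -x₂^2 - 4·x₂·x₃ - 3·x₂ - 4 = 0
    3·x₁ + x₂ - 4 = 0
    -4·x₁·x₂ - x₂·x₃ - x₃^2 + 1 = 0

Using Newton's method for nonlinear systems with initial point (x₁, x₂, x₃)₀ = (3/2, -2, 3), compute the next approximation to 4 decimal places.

At (3/2, -2, 3): F = (22.0000, -1.5000, 10.0000).
Jacobian J = [[0, -2·x₂ - 4·x₃ - 3, -4·x₂], [3, 1, 0], [-4·x₂, -4·x₁ - x₃, -x₂ - 2·x₃]].
At the point, J = [[0.0000, -11.0000, 8.0000], [3.0000, 1.0000, 0.0000], [8.0000, -9.0000, -4.0000]] (det J = -412.0000).
Solving J·Δ = −F gives Δ = (0.0146, 1.4563, -0.7476).
Then the next iterate is (x₁, x₂, x₃)₁ = (1.5146, -0.5437, 2.2524).

(1.5146, -0.5437, 2.2524)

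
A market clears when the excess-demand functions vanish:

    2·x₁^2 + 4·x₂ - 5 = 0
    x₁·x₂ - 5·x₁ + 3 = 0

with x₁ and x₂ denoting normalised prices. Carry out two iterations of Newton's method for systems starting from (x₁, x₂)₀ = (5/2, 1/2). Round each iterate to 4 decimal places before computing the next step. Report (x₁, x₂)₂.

At (5/2, 1/2): F = (9.5000, -8.2500).
Jacobian J = [[4·x₁, 4], [x₂ - 5, x₁]].
At the point, J = [[10.0000, 4.0000], [-4.5000, 2.5000]] (det J = 43.0000).
Solving J·Δ = −F gives Δ = (-1.3198, 0.9244).
Then the next iterate is (x₁, x₂)₁ = (1.1802, 1.4244).
Round to (1.1802, 1.4244) and repeat: F = (3.483344, -1.219923), J = [[4.7208, 4.0000], [-3.5756, 1.1802]].
Δ = (-0.4524, -0.3369), so (x₁, x₂)₂ = (0.7278, 1.0875).

(0.7278, 1.0875)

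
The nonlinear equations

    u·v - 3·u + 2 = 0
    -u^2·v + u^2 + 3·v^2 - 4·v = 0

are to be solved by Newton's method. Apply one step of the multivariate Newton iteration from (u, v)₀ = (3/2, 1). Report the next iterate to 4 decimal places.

At (3/2, 1): F = (-1.0000, -1.0000).
Jacobian J = [[v - 3, u], [-2·u·v + 2·u, -u^2 + 6·v - 4]].
At the point, J = [[-2.0000, 1.5000], [0.0000, -0.2500]] (det J = 0.5000).
Solving J·Δ = −F gives Δ = (-3.5000, -4.0000).
Then the next iterate is (u, v)₁ = (-2.0000, -3.0000).

(-2.0000, -3.0000)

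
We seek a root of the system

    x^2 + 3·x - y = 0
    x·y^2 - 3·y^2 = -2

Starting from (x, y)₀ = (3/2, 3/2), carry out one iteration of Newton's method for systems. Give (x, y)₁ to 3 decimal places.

At (3/2, 3/2): F = (5.250, -1.375).
Jacobian J = [[2·x + 3, -1], [y^2, 2·x·y - 6·y]].
At the point, J = [[6.000, -1.000], [2.250, -4.500]] (det J = -24.750).
Solving J·Δ = −F gives Δ = (-1.010, -0.811).
Then the next iterate is (x, y)₁ = (0.490, 0.689).

(0.490, 0.689)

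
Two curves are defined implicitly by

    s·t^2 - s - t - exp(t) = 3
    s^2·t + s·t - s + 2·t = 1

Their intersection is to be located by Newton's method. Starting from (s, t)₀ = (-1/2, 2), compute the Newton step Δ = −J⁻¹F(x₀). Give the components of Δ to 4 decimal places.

At (-1/2, 2): F = (-13.889056, 3.0000).
Jacobian J = [[t^2 - 1, 2·s·t - exp(t) - 1], [2·s·t + t - 1, s^2 + s + 2]].
At the point, J = [[3.0000, -10.389056], [-1.0000, 1.7500]] (det J = -5.139056).
Solving J·Δ = −F gives Δ = (1.3351, -0.9514).

(1.3351, -0.9514)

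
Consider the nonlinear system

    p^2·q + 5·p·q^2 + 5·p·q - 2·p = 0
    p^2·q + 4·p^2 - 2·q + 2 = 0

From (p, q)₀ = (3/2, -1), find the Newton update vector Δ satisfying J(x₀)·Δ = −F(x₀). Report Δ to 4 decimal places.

At (3/2, -1): F = (-5.2500, 10.7500).
Jacobian J = [[2·p·q + 5·q^2 + 5·q - 2, p^2 + 10·p·q + 5·p], [2·p·q + 8·p, p^2 - 2]].
At the point, J = [[-5.0000, -5.2500], [9.0000, 0.2500]] (det J = 46.0000).
Solving J·Δ = −F gives Δ = (-1.1984, 0.1413).

(-1.1984, 0.1413)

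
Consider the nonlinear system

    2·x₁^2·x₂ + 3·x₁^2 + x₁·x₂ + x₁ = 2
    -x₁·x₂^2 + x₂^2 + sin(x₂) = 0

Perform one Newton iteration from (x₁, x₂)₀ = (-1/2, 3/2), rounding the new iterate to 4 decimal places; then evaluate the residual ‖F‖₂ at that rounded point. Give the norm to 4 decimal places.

0.5557

At (-1/2, 3/2): F = (-1.7500, 4.372495).
Jacobian J = [[4·x₁·x₂ + 6·x₁ + x₂ + 1, 2·x₁^2 + x₁], [-x₂^2, -2·x₁·x₂ + 2·x₂ + cos(x₂)]].
At the point, J = [[-3.5000, 0.0000], [-2.2500, 4.570737]] (det J = -15.997580).
Solving J·Δ = −F gives Δ = (-0.5000, -1.2028).
Then the next iterate is (x₁, x₂)₁ = (-1.0000, 0.2972).
Re-evaluating at (-1.0000, 0.2972): F = (0.2972, 0.469500), so ‖F‖₂ = 0.5557.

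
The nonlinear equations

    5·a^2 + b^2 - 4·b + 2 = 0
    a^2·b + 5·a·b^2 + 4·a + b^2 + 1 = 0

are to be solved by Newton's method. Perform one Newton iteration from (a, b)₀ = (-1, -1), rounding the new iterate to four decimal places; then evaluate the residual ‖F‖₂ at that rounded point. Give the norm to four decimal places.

92.3917

At (-1, -1): F = (12.0000, -8.0000).
Jacobian J = [[10·a, 2·b - 4], [2·a·b + 5·b^2 + 4, a^2 + 10·a·b + 2·b]].
At the point, J = [[-10.0000, -6.0000], [11.0000, 9.0000]] (det J = -24.0000).
Solving J·Δ = −F gives Δ = (2.5000, -2.1667).
Then the next iterate is (a, b)₁ = (1.5000, -3.1667).
Re-evaluating at (1.5000, -3.1667): F = (35.944789, 85.112831), so ‖F‖₂ = 92.3917.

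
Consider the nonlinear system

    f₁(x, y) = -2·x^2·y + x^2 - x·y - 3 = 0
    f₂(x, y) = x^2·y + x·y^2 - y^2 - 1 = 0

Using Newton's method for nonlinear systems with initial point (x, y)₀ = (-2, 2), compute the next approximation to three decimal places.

At (-2, 2): F = (-11.000, -5.000).
Jacobian J = [[-4·x·y + 2·x - y, -2·x^2 - x], [2·x·y + y^2, x^2 + 2·x·y - 2·y]].
At the point, J = [[10.000, -6.000], [-4.000, -8.000]] (det J = -104.000).
Solving J·Δ = −F gives Δ = (0.558, -0.904).
Then the next iterate is (x, y)₁ = (-1.442, 1.096).

(-1.442, 1.096)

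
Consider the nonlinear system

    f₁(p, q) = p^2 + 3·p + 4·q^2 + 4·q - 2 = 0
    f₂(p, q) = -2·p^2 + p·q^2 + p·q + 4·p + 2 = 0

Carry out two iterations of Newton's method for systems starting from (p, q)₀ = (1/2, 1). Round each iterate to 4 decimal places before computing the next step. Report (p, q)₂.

(-0.3789, 0.5163)

At (1/2, 1): F = (7.7500, 4.5000).
Jacobian J = [[2·p + 3, 8·q + 4], [-4·p + q^2 + q + 4, 2·p·q + p]].
At the point, J = [[4.0000, 12.0000], [4.0000, 1.5000]] (det J = -42.0000).
Solving J·Δ = −F gives Δ = (-1.0089, -0.3095).
Then the next iterate is (p, q)₁ = (-0.5089, 0.6905).
Round to (-0.5089, 0.6905) and repeat: F = (1.401440, -1.147592), J = [[1.9822, 9.5240], [7.202890, -1.211691]].
Δ = (0.1300, -0.1742), so (p, q)₂ = (-0.3789, 0.5163).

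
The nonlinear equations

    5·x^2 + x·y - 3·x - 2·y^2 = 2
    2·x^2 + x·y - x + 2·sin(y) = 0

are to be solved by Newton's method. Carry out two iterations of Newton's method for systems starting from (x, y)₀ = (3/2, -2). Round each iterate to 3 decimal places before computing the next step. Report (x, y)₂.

At (3/2, -2): F = (-6.250, -1.81859).
Jacobian J = [[10·x + y - 3, x - 4·y], [4·x + y - 1, x + 2·cos(y)]].
At the point, J = [[10.000, 9.500], [3.000, 0.66771]] (det J = -21.82294).
Solving J·Δ = −F gives Δ = (0.600, 0.026).
Then the next iterate is (x, y)₁ = (2.100, -1.974).
Round to (2.100, -1.974) and repeat: F = (1.81125, 0.73498), J = [[16.026, 9.996], [5.426, 1.31527]].
Δ = (-0.150, 0.059), so (x, y)₂ = (1.950, -1.915).

(1.950, -1.915)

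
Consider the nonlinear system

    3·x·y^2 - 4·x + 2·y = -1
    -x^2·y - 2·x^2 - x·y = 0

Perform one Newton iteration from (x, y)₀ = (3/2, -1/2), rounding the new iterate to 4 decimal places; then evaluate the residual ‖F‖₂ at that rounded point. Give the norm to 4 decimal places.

224.8760

At (3/2, -1/2): F = (-4.8750, -2.6250).
Jacobian J = [[3·y^2 - 4, 6·x·y + 2], [-2·x·y - 4·x - y, -x^2 - x]].
At the point, J = [[-3.2500, -2.5000], [-4.0000, -3.7500]] (det J = 2.1875).
Solving J·Δ = −F gives Δ = (-5.3571, 5.0143).
Then the next iterate is (x, y)₁ = (-3.8571, 4.5143).
Re-evaluating at (-3.8571, 4.5143): F = (-210.353418, -79.502570), so ‖F‖₂ = 224.8760.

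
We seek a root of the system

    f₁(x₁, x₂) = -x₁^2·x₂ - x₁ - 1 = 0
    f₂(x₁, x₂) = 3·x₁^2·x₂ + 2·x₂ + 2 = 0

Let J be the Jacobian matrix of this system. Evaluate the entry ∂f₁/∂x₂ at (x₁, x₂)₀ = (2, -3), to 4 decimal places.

∂f₁/∂x₂ = -x₁^2.
At (2, -3) this is -4.0000.

-4.0000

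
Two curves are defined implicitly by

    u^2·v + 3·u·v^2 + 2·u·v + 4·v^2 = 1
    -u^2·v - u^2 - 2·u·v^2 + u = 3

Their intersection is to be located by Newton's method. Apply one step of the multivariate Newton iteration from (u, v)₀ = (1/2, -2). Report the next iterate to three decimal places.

At (1/2, -2): F = (18.500, -6.250).
Jacobian J = [[2·u·v + 3·v^2 + 2·v, u^2 + 6·u·v + 2·u + 8·v], [-2·u·v - 2·u - 2·v^2 + 1, -u^2 - 4·u·v]].
At the point, J = [[6.000, -20.750], [-6.000, 3.750]] (det J = -102.000).
Solving J·Δ = −F gives Δ = (-0.591, 0.721).
Then the next iterate is (u, v)₁ = (-0.091, -1.279).

(-0.091, -1.279)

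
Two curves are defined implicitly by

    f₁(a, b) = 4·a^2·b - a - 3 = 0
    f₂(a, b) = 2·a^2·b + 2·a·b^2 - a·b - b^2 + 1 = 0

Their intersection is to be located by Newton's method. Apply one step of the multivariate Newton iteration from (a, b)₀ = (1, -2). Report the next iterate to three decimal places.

(0.442, -1.372)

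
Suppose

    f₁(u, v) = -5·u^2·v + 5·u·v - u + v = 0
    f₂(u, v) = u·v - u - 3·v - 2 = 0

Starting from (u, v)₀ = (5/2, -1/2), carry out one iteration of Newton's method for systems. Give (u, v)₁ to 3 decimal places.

At (5/2, -1/2): F = (6.375, -4.250).
Jacobian J = [[-10·u·v + 5·v - 1, -5·u^2 + 5·u + 1], [v - 1, u - 3]].
At the point, J = [[9.000, -17.750], [-1.500, -0.500]] (det J = -31.125).
Solving J·Δ = −F gives Δ = (-2.526, -0.922).
Then the next iterate is (u, v)₁ = (-0.026, -1.422).

(-0.026, -1.422)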